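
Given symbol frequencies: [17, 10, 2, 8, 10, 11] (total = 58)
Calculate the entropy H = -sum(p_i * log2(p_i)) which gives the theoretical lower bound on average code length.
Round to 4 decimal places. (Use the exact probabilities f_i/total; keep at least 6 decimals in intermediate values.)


Per-symbol terms -p_i * log2(p_i) with p_i = f_i/58:
  p = 17/58 = 0.293103: log2(p) = -1.770518, -p*log2(p) = 0.518945
  p = 10/58 = 0.172414: log2(p) = -2.536053, -p*log2(p) = 0.437251
  p = 2/58 = 0.034483: log2(p) = -4.857981, -p*log2(p) = 0.167517
  p = 8/58 = 0.137931: log2(p) = -2.857981, -p*log2(p) = 0.394204
  p = 10/58 = 0.172414: log2(p) = -2.536053, -p*log2(p) = 0.437251
  p = 11/58 = 0.189655: log2(p) = -2.398549, -p*log2(p) = 0.454897
H = 0.518945 + 0.437251 + 0.167517 + 0.394204 + 0.437251 + 0.454897 = 2.410065

H = 2.4101 bits/symbol


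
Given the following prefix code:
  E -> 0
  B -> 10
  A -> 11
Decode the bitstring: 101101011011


Decoding step by step:
Bits 10 -> B
Bits 11 -> A
Bits 0 -> E
Bits 10 -> B
Bits 11 -> A
Bits 0 -> E
Bits 11 -> A


Decoded message: BAEBAEA


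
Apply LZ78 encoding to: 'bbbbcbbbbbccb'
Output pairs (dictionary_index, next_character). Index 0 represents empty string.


LZ78 encoding steps:
Dictionary: {0: ''}
Step 1: w='' (idx 0), next='b' -> output (0, 'b'), add 'b' as idx 1
Step 2: w='b' (idx 1), next='b' -> output (1, 'b'), add 'bb' as idx 2
Step 3: w='b' (idx 1), next='c' -> output (1, 'c'), add 'bc' as idx 3
Step 4: w='bb' (idx 2), next='b' -> output (2, 'b'), add 'bbb' as idx 4
Step 5: w='bb' (idx 2), next='c' -> output (2, 'c'), add 'bbc' as idx 5
Step 6: w='' (idx 0), next='c' -> output (0, 'c'), add 'c' as idx 6
Step 7: w='b' (idx 1), end of input -> output (1, '')


Encoded: [(0, 'b'), (1, 'b'), (1, 'c'), (2, 'b'), (2, 'c'), (0, 'c'), (1, '')]


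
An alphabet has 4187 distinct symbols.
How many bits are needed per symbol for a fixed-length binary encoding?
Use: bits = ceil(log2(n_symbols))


log2(4187) = 12.0317
Bracket: 2^12 = 4096 < 4187 <= 2^13 = 8192
So ceil(log2(4187)) = 13

bits = ceil(log2(4187)) = ceil(12.0317) = 13 bits


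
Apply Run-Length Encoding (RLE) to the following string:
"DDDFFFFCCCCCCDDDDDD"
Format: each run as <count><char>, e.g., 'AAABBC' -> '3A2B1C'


Scanning runs left to right:
  i=0: run of 'D' x 3 -> '3D'
  i=3: run of 'F' x 4 -> '4F'
  i=7: run of 'C' x 6 -> '6C'
  i=13: run of 'D' x 6 -> '6D'

RLE = 3D4F6C6D


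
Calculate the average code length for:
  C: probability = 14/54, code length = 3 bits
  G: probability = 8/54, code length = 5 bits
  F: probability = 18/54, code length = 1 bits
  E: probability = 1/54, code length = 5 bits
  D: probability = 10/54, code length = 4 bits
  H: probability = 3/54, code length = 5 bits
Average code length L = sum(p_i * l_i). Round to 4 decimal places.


Weighted contributions p_i * l_i:
  C: (14/54) * 3 = 42/54
  G: (8/54) * 5 = 40/54
  F: (18/54) * 1 = 18/54
  E: (1/54) * 5 = 5/54
  D: (10/54) * 4 = 40/54
  H: (3/54) * 5 = 15/54
Sum = (42 + 40 + 18 + 5 + 40 + 15)/54 = 160/54

L = 160/54 = 2.9630 bits/symbol


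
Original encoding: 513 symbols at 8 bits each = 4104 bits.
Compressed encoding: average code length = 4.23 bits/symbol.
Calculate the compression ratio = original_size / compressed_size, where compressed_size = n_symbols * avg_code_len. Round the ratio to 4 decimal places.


original_size = n_symbols * orig_bits = 513 * 8 = 4104 bits
compressed_size = n_symbols * avg_code_len = 513 * 4.23 = 2169.99 bits
ratio = original_size / compressed_size = 4104 / 2169.99 = 1.8913

Compression ratio = 1.8913


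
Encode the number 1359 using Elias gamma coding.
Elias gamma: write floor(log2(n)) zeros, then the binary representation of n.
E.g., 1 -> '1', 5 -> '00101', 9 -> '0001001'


num_bits = floor(log2(1359)) + 1 = 11
leading_zeros = num_bits - 1 = 10
binary(1359) = 10101001111

Elias gamma(1359) = '0000000000' + '10101001111' = 000000000010101001111 (21 bits)


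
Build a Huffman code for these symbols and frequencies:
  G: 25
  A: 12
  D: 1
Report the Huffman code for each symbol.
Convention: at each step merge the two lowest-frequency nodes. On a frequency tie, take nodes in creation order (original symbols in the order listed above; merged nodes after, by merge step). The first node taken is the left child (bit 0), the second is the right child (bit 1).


Huffman tree construction:
Step 1: Merge D(1) + A(12) = 13
Step 2: Merge (D+A)(13) + G(25) = 38
Read each symbol's code off the tree from the root (left child = 0, right child = 1).

Codes:
  G: 1 (length 1)
  A: 01 (length 2)
  D: 00 (length 2)
Average code length: 51/38 = 1.3421 bits/symbol


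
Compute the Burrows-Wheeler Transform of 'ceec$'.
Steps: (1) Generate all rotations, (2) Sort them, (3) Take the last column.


Rotations (sorted):
  0: $ceec -> last char: c
  1: c$cee -> last char: e
  2: ceec$ -> last char: $
  3: ec$ce -> last char: e
  4: eec$c -> last char: c


BWT = ce$ec


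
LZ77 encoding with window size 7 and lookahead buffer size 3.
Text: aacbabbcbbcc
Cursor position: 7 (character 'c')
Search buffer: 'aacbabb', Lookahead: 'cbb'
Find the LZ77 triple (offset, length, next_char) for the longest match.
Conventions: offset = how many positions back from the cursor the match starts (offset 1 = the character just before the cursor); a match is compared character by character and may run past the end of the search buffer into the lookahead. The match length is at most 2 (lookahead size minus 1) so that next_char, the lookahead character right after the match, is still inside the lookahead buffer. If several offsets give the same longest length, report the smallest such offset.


Try each offset into the search buffer:
  offset=1 (pos 6, char 'b'): match length 0
  offset=2 (pos 5, char 'b'): match length 0
  offset=3 (pos 4, char 'a'): match length 0
  offset=4 (pos 3, char 'b'): match length 0
  offset=5 (pos 2, char 'c'): match length 2
  offset=6 (pos 1, char 'a'): match length 0
  offset=7 (pos 0, char 'a'): match length 0
Longest match has length 2 at offset 5.
next_char = character at position 7 + 2 = 9 -> 'b'

Best match: offset=5, length=2 (matching 'cb' starting at position 2)
LZ77 triple: (5, 2, 'b')


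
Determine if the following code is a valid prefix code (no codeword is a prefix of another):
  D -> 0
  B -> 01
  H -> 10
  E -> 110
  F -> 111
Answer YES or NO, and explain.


Checking each pair (does one codeword prefix another?):
  D='0' vs B='01': prefix -- VIOLATION

NO -- this is NOT a valid prefix code. D (0) is a prefix of B (01).


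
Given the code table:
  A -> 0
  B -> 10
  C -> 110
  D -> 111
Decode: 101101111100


Decoding:
10 -> B
110 -> C
111 -> D
110 -> C
0 -> A


Result: BCDCA


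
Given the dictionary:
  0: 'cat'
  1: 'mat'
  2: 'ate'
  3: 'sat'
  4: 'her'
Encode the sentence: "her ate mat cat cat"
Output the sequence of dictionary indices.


Look up each word in the dictionary:
  'her' -> 4
  'ate' -> 2
  'mat' -> 1
  'cat' -> 0
  'cat' -> 0

Encoded: [4, 2, 1, 0, 0]


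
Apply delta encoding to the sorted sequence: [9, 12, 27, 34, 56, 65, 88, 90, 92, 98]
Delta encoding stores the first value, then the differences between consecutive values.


First value: 9
Deltas:
  12 - 9 = 3
  27 - 12 = 15
  34 - 27 = 7
  56 - 34 = 22
  65 - 56 = 9
  88 - 65 = 23
  90 - 88 = 2
  92 - 90 = 2
  98 - 92 = 6


Delta encoded: [9, 3, 15, 7, 22, 9, 23, 2, 2, 6]


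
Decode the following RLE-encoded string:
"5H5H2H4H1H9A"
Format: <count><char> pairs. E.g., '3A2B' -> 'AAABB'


Expanding each <count><char> pair:
  5H -> 'HHHHH'
  5H -> 'HHHHH'
  2H -> 'HH'
  4H -> 'HHHH'
  1H -> 'H'
  9A -> 'AAAAAAAAA'

Decoded = HHHHHHHHHHHHHHHHHAAAAAAAAA


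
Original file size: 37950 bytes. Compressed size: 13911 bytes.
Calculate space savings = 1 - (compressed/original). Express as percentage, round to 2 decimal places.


ratio = compressed/original = 13911/37950 = 0.366561
savings = 1 - ratio = 1 - 0.366561 = 0.633439
as a percentage: 0.633439 * 100 = 63.34%

Space savings = 1 - 13911/37950 = 63.34%


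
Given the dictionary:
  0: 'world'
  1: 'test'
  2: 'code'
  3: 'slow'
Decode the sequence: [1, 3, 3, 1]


Look up each index in the dictionary:
  1 -> 'test'
  3 -> 'slow'
  3 -> 'slow'
  1 -> 'test'

Decoded: "test slow slow test"


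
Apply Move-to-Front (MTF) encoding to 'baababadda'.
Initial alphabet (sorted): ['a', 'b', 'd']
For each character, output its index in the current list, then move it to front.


MTF encoding:
'b': index 1 in ['a', 'b', 'd'] -> ['b', 'a', 'd']
'a': index 1 in ['b', 'a', 'd'] -> ['a', 'b', 'd']
'a': index 0 in ['a', 'b', 'd'] -> ['a', 'b', 'd']
'b': index 1 in ['a', 'b', 'd'] -> ['b', 'a', 'd']
'a': index 1 in ['b', 'a', 'd'] -> ['a', 'b', 'd']
'b': index 1 in ['a', 'b', 'd'] -> ['b', 'a', 'd']
'a': index 1 in ['b', 'a', 'd'] -> ['a', 'b', 'd']
'd': index 2 in ['a', 'b', 'd'] -> ['d', 'a', 'b']
'd': index 0 in ['d', 'a', 'b'] -> ['d', 'a', 'b']
'a': index 1 in ['d', 'a', 'b'] -> ['a', 'd', 'b']


Output: [1, 1, 0, 1, 1, 1, 1, 2, 0, 1]


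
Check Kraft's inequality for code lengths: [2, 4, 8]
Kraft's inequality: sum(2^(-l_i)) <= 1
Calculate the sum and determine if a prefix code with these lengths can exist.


Sum = 2^(-2) + 2^(-4) + 2^(-8)
    = 0.25 + 0.0625 + 0.00390625
    = 81/256 = 0.31640625
Since 0.31640625 <= 1, Kraft's inequality IS satisfied.
A prefix code with these lengths CAN exist.

Kraft sum = 0.31640625. Satisfied.


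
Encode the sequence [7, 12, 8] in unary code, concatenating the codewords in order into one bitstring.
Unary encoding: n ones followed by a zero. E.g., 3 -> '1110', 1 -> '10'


Encode each number as n ones followed by a terminating 0:
  7 -> 11111110 (8 bits)
  12 -> 1111111111110 (13 bits)
  8 -> 111111110 (9 bits)
Total length = 8 + 13 + 9 = 30 bits.

Unary([7, 12, 8]) = 111111101111111111110111111110 (30 bits)


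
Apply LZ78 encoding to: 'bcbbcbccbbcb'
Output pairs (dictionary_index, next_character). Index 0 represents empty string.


LZ78 encoding steps:
Dictionary: {0: ''}
Step 1: w='' (idx 0), next='b' -> output (0, 'b'), add 'b' as idx 1
Step 2: w='' (idx 0), next='c' -> output (0, 'c'), add 'c' as idx 2
Step 3: w='b' (idx 1), next='b' -> output (1, 'b'), add 'bb' as idx 3
Step 4: w='c' (idx 2), next='b' -> output (2, 'b'), add 'cb' as idx 4
Step 5: w='c' (idx 2), next='c' -> output (2, 'c'), add 'cc' as idx 5
Step 6: w='bb' (idx 3), next='c' -> output (3, 'c'), add 'bbc' as idx 6
Step 7: w='b' (idx 1), end of input -> output (1, '')


Encoded: [(0, 'b'), (0, 'c'), (1, 'b'), (2, 'b'), (2, 'c'), (3, 'c'), (1, '')]


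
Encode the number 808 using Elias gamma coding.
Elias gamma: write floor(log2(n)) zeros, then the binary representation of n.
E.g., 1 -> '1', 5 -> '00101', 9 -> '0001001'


num_bits = floor(log2(808)) + 1 = 10
leading_zeros = num_bits - 1 = 9
binary(808) = 1100101000

Elias gamma(808) = '000000000' + '1100101000' = 0000000001100101000 (19 bits)


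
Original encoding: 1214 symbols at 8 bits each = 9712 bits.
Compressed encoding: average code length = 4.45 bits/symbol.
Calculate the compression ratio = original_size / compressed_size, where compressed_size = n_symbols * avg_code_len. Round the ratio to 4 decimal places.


original_size = n_symbols * orig_bits = 1214 * 8 = 9712 bits
compressed_size = n_symbols * avg_code_len = 1214 * 4.45 = 5402.3 bits
ratio = original_size / compressed_size = 9712 / 5402.3 = 1.7978

Compression ratio = 1.7978


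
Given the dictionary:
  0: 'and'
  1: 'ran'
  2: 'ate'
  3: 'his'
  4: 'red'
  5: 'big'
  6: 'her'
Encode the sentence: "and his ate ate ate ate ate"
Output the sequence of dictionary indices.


Look up each word in the dictionary:
  'and' -> 0
  'his' -> 3
  'ate' -> 2
  'ate' -> 2
  'ate' -> 2
  'ate' -> 2
  'ate' -> 2

Encoded: [0, 3, 2, 2, 2, 2, 2]


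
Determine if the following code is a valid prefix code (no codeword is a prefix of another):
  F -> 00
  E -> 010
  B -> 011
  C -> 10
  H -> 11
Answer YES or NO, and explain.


Checking each pair (does one codeword prefix another?):
  F='00' vs E='010': no prefix
  F='00' vs B='011': no prefix
  F='00' vs C='10': no prefix
  F='00' vs H='11': no prefix
  E='010' vs F='00': no prefix
  E='010' vs B='011': no prefix
  E='010' vs C='10': no prefix
  E='010' vs H='11': no prefix
  B='011' vs F='00': no prefix
  B='011' vs E='010': no prefix
  B='011' vs C='10': no prefix
  B='011' vs H='11': no prefix
  C='10' vs F='00': no prefix
  C='10' vs E='010': no prefix
  C='10' vs B='011': no prefix
  C='10' vs H='11': no prefix
  H='11' vs F='00': no prefix
  H='11' vs E='010': no prefix
  H='11' vs B='011': no prefix
  H='11' vs C='10': no prefix
No violation found over all pairs.

YES -- this is a valid prefix code. No codeword is a prefix of any other codeword.


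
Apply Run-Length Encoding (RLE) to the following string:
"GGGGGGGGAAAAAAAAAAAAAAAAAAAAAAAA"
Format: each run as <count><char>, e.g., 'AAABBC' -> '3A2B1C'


Scanning runs left to right:
  i=0: run of 'G' x 8 -> '8G'
  i=8: run of 'A' x 24 -> '24A'

RLE = 8G24A


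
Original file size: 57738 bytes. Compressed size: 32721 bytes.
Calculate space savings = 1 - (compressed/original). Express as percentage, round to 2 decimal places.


ratio = compressed/original = 32721/57738 = 0.566715
savings = 1 - ratio = 1 - 0.566715 = 0.433285
as a percentage: 0.433285 * 100 = 43.33%

Space savings = 1 - 32721/57738 = 43.33%


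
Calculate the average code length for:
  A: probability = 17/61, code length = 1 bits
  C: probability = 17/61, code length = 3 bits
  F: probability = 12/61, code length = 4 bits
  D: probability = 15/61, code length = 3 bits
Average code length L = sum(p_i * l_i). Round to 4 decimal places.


Weighted contributions p_i * l_i:
  A: (17/61) * 1 = 17/61
  C: (17/61) * 3 = 51/61
  F: (12/61) * 4 = 48/61
  D: (15/61) * 3 = 45/61
Sum = (17 + 51 + 48 + 45)/61 = 161/61

L = 161/61 = 2.6393 bits/symbol


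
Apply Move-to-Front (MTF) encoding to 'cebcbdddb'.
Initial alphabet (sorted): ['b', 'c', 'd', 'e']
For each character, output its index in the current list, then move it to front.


MTF encoding:
'c': index 1 in ['b', 'c', 'd', 'e'] -> ['c', 'b', 'd', 'e']
'e': index 3 in ['c', 'b', 'd', 'e'] -> ['e', 'c', 'b', 'd']
'b': index 2 in ['e', 'c', 'b', 'd'] -> ['b', 'e', 'c', 'd']
'c': index 2 in ['b', 'e', 'c', 'd'] -> ['c', 'b', 'e', 'd']
'b': index 1 in ['c', 'b', 'e', 'd'] -> ['b', 'c', 'e', 'd']
'd': index 3 in ['b', 'c', 'e', 'd'] -> ['d', 'b', 'c', 'e']
'd': index 0 in ['d', 'b', 'c', 'e'] -> ['d', 'b', 'c', 'e']
'd': index 0 in ['d', 'b', 'c', 'e'] -> ['d', 'b', 'c', 'e']
'b': index 1 in ['d', 'b', 'c', 'e'] -> ['b', 'd', 'c', 'e']


Output: [1, 3, 2, 2, 1, 3, 0, 0, 1]


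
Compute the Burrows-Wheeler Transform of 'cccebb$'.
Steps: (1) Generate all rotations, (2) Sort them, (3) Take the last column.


Rotations (sorted):
  0: $cccebb -> last char: b
  1: b$ccceb -> last char: b
  2: bb$ccce -> last char: e
  3: cccebb$ -> last char: $
  4: ccebb$c -> last char: c
  5: cebb$cc -> last char: c
  6: ebb$ccc -> last char: c


BWT = bbe$ccc


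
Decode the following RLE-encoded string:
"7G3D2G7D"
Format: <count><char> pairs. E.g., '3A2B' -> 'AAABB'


Expanding each <count><char> pair:
  7G -> 'GGGGGGG'
  3D -> 'DDD'
  2G -> 'GG'
  7D -> 'DDDDDDD'

Decoded = GGGGGGGDDDGGDDDDDDD


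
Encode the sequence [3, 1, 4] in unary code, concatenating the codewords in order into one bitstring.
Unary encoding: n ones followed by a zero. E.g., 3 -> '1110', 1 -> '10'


Encode each number as n ones followed by a terminating 0:
  3 -> 1110 (4 bits)
  1 -> 10 (2 bits)
  4 -> 11110 (5 bits)
Total length = 4 + 2 + 5 = 11 bits.

Unary([3, 1, 4]) = 11101011110 (11 bits)


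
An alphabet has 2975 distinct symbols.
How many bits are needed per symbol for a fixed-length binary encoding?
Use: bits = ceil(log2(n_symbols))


log2(2975) = 11.5387
Bracket: 2^11 = 2048 < 2975 <= 2^12 = 4096
So ceil(log2(2975)) = 12

bits = ceil(log2(2975)) = ceil(11.5387) = 12 bits


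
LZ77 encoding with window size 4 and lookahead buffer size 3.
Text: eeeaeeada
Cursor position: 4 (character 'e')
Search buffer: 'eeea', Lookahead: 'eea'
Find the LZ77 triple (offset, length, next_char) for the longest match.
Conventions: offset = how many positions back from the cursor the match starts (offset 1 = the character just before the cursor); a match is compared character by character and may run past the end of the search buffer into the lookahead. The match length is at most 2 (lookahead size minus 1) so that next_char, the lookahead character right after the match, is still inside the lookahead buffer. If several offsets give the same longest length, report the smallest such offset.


Try each offset into the search buffer:
  offset=1 (pos 3, char 'a'): match length 0
  offset=2 (pos 2, char 'e'): match length 1
  offset=3 (pos 1, char 'e'): match length 2
  offset=4 (pos 0, char 'e'): match length 2
Longest match has length 2, found at offsets 3, 4; take the smallest, offset 3.
next_char = character at position 4 + 2 = 6 -> 'a'

Best match: offset=3, length=2 (matching 'ee' starting at position 1)
LZ77 triple: (3, 2, 'a')


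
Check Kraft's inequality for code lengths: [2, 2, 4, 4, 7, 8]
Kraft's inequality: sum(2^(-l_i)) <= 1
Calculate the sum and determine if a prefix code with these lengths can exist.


Sum = 2^(-2) + 2^(-2) + 2^(-4) + 2^(-4) + 2^(-7) + 2^(-8)
    = 0.25 + 0.25 + 0.0625 + 0.0625 + 0.0078125 + 0.00390625
    = 163/256 = 0.63671875
Since 0.63671875 <= 1, Kraft's inequality IS satisfied.
A prefix code with these lengths CAN exist.

Kraft sum = 0.63671875. Satisfied.


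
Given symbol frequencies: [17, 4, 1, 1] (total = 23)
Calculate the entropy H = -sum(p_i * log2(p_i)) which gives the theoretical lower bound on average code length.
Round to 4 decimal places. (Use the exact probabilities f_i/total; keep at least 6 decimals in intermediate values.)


Per-symbol terms -p_i * log2(p_i) with p_i = f_i/23:
  p = 17/23 = 0.739130: log2(p) = -0.436099, -p*log2(p) = 0.322334
  p = 4/23 = 0.173913: log2(p) = -2.523562, -p*log2(p) = 0.438880
  p = 1/23 = 0.043478: log2(p) = -4.523562, -p*log2(p) = 0.196677
  p = 1/23 = 0.043478: log2(p) = -4.523562, -p*log2(p) = 0.196677
H = 0.322334 + 0.438880 + 0.196677 + 0.196677 = 1.154568

H = 1.1546 bits/symbol


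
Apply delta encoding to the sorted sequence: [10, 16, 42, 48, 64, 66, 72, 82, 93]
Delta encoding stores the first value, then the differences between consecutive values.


First value: 10
Deltas:
  16 - 10 = 6
  42 - 16 = 26
  48 - 42 = 6
  64 - 48 = 16
  66 - 64 = 2
  72 - 66 = 6
  82 - 72 = 10
  93 - 82 = 11


Delta encoded: [10, 6, 26, 6, 16, 2, 6, 10, 11]


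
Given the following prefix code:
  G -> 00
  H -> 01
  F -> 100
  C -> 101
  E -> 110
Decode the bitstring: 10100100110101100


Decoding step by step:
Bits 101 -> C
Bits 00 -> G
Bits 100 -> F
Bits 110 -> E
Bits 101 -> C
Bits 100 -> F


Decoded message: CGFECF


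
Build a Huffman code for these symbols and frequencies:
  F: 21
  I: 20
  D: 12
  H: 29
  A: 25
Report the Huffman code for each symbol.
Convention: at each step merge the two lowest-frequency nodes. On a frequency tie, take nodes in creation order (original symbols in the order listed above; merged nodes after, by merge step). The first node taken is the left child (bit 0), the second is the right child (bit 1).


Huffman tree construction:
Step 1: Merge D(12) + I(20) = 32
Step 2: Merge F(21) + A(25) = 46
Step 3: Merge H(29) + (D+I)(32) = 61
Step 4: Merge (F+A)(46) + (H+(D+I))(61) = 107
Read each symbol's code off the tree from the root (left child = 0, right child = 1).

Codes:
  F: 00 (length 2)
  I: 111 (length 3)
  D: 110 (length 3)
  H: 10 (length 2)
  A: 01 (length 2)
Average code length: 246/107 = 2.2991 bits/symbol


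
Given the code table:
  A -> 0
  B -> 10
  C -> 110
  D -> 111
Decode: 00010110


Decoding:
0 -> A
0 -> A
0 -> A
10 -> B
110 -> C


Result: AAABC


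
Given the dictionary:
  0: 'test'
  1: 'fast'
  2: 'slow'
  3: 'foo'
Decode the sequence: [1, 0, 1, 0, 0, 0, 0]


Look up each index in the dictionary:
  1 -> 'fast'
  0 -> 'test'
  1 -> 'fast'
  0 -> 'test'
  0 -> 'test'
  0 -> 'test'
  0 -> 'test'

Decoded: "fast test fast test test test test"


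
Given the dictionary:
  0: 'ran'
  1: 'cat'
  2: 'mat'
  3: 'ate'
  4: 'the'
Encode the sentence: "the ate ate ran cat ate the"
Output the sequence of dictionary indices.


Look up each word in the dictionary:
  'the' -> 4
  'ate' -> 3
  'ate' -> 3
  'ran' -> 0
  'cat' -> 1
  'ate' -> 3
  'the' -> 4

Encoded: [4, 3, 3, 0, 1, 3, 4]


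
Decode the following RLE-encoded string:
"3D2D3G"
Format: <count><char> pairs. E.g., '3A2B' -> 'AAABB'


Expanding each <count><char> pair:
  3D -> 'DDD'
  2D -> 'DD'
  3G -> 'GGG'

Decoded = DDDDDGGG


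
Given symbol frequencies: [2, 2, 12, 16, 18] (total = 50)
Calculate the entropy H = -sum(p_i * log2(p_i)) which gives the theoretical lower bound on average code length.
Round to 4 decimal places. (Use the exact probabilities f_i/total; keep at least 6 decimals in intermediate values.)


Per-symbol terms -p_i * log2(p_i) with p_i = f_i/50:
  p = 2/50 = 0.040000: log2(p) = -4.643856, -p*log2(p) = 0.185754
  p = 2/50 = 0.040000: log2(p) = -4.643856, -p*log2(p) = 0.185754
  p = 12/50 = 0.240000: log2(p) = -2.058894, -p*log2(p) = 0.494134
  p = 16/50 = 0.320000: log2(p) = -1.643856, -p*log2(p) = 0.526034
  p = 18/50 = 0.360000: log2(p) = -1.473931, -p*log2(p) = 0.530615
H = 0.185754 + 0.185754 + 0.494134 + 0.526034 + 0.530615 = 1.922291

H = 1.9223 bits/symbol


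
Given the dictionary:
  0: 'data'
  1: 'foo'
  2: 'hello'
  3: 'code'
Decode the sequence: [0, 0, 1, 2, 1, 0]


Look up each index in the dictionary:
  0 -> 'data'
  0 -> 'data'
  1 -> 'foo'
  2 -> 'hello'
  1 -> 'foo'
  0 -> 'data'

Decoded: "data data foo hello foo data"


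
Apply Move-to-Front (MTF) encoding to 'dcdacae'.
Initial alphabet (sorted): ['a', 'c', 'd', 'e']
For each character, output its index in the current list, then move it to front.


MTF encoding:
'd': index 2 in ['a', 'c', 'd', 'e'] -> ['d', 'a', 'c', 'e']
'c': index 2 in ['d', 'a', 'c', 'e'] -> ['c', 'd', 'a', 'e']
'd': index 1 in ['c', 'd', 'a', 'e'] -> ['d', 'c', 'a', 'e']
'a': index 2 in ['d', 'c', 'a', 'e'] -> ['a', 'd', 'c', 'e']
'c': index 2 in ['a', 'd', 'c', 'e'] -> ['c', 'a', 'd', 'e']
'a': index 1 in ['c', 'a', 'd', 'e'] -> ['a', 'c', 'd', 'e']
'e': index 3 in ['a', 'c', 'd', 'e'] -> ['e', 'a', 'c', 'd']


Output: [2, 2, 1, 2, 2, 1, 3]


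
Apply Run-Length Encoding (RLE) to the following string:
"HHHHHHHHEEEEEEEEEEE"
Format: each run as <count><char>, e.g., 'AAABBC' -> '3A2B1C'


Scanning runs left to right:
  i=0: run of 'H' x 8 -> '8H'
  i=8: run of 'E' x 11 -> '11E'

RLE = 8H11E


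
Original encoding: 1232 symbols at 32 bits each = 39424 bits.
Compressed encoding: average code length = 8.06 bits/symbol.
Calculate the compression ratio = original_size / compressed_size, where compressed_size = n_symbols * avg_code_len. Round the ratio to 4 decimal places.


original_size = n_symbols * orig_bits = 1232 * 32 = 39424 bits
compressed_size = n_symbols * avg_code_len = 1232 * 8.06 = 9929.92 bits
ratio = original_size / compressed_size = 39424 / 9929.92 = 3.9702

Compression ratio = 3.9702


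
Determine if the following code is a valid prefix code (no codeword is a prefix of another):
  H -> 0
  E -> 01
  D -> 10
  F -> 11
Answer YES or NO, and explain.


Checking each pair (does one codeword prefix another?):
  H='0' vs E='01': prefix -- VIOLATION

NO -- this is NOT a valid prefix code. H (0) is a prefix of E (01).


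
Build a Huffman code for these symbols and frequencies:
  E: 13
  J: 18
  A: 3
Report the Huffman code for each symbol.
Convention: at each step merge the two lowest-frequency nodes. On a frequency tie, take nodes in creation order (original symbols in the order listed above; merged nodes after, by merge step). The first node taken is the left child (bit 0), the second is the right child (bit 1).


Huffman tree construction:
Step 1: Merge A(3) + E(13) = 16
Step 2: Merge (A+E)(16) + J(18) = 34
Read each symbol's code off the tree from the root (left child = 0, right child = 1).

Codes:
  E: 01 (length 2)
  J: 1 (length 1)
  A: 00 (length 2)
Average code length: 50/34 = 1.4706 bits/symbol


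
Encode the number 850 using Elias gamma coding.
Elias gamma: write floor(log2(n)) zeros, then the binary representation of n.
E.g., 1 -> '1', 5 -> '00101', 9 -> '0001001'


num_bits = floor(log2(850)) + 1 = 10
leading_zeros = num_bits - 1 = 9
binary(850) = 1101010010

Elias gamma(850) = '000000000' + '1101010010' = 0000000001101010010 (19 bits)


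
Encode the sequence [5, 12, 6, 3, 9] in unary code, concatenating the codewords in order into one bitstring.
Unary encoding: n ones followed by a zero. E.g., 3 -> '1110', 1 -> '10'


Encode each number as n ones followed by a terminating 0:
  5 -> 111110 (6 bits)
  12 -> 1111111111110 (13 bits)
  6 -> 1111110 (7 bits)
  3 -> 1110 (4 bits)
  9 -> 1111111110 (10 bits)
Total length = 6 + 13 + 7 + 4 + 10 = 40 bits.

Unary([5, 12, 6, 3, 9]) = 1111101111111111110111111011101111111110 (40 bits)


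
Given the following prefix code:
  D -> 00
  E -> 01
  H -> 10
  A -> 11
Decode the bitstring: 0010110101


Decoding step by step:
Bits 00 -> D
Bits 10 -> H
Bits 11 -> A
Bits 01 -> E
Bits 01 -> E


Decoded message: DHAEE


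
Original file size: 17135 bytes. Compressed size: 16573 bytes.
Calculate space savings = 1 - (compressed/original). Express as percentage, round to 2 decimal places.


ratio = compressed/original = 16573/17135 = 0.967202
savings = 1 - ratio = 1 - 0.967202 = 0.032798
as a percentage: 0.032798 * 100 = 3.28%

Space savings = 1 - 16573/17135 = 3.28%


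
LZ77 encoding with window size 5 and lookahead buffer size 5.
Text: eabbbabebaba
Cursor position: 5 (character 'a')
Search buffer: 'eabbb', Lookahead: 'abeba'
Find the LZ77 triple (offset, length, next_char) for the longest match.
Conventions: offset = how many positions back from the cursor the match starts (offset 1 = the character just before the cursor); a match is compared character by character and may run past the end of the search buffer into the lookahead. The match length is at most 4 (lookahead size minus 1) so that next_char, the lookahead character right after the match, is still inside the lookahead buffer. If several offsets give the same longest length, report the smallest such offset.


Try each offset into the search buffer:
  offset=1 (pos 4, char 'b'): match length 0
  offset=2 (pos 3, char 'b'): match length 0
  offset=3 (pos 2, char 'b'): match length 0
  offset=4 (pos 1, char 'a'): match length 2
  offset=5 (pos 0, char 'e'): match length 0
Longest match has length 2 at offset 4.
next_char = character at position 5 + 2 = 7 -> 'e'

Best match: offset=4, length=2 (matching 'ab' starting at position 1)
LZ77 triple: (4, 2, 'e')


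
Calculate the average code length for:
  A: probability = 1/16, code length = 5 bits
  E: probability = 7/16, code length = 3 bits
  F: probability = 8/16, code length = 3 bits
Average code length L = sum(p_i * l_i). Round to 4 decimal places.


Weighted contributions p_i * l_i:
  A: (1/16) * 5 = 5/16
  E: (7/16) * 3 = 21/16
  F: (8/16) * 3 = 24/16
Sum = (5 + 21 + 24)/16 = 50/16

L = 50/16 = 3.1250 bits/symbol


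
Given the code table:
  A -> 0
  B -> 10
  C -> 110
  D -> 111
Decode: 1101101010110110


Decoding:
110 -> C
110 -> C
10 -> B
10 -> B
110 -> C
110 -> C


Result: CCBBCC


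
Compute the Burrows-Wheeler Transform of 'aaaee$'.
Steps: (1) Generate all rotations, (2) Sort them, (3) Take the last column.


Rotations (sorted):
  0: $aaaee -> last char: e
  1: aaaee$ -> last char: $
  2: aaee$a -> last char: a
  3: aee$aa -> last char: a
  4: e$aaae -> last char: e
  5: ee$aaa -> last char: a


BWT = e$aaea


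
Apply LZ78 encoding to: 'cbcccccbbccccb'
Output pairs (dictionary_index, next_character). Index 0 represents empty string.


LZ78 encoding steps:
Dictionary: {0: ''}
Step 1: w='' (idx 0), next='c' -> output (0, 'c'), add 'c' as idx 1
Step 2: w='' (idx 0), next='b' -> output (0, 'b'), add 'b' as idx 2
Step 3: w='c' (idx 1), next='c' -> output (1, 'c'), add 'cc' as idx 3
Step 4: w='cc' (idx 3), next='c' -> output (3, 'c'), add 'ccc' as idx 4
Step 5: w='b' (idx 2), next='b' -> output (2, 'b'), add 'bb' as idx 5
Step 6: w='ccc' (idx 4), next='c' -> output (4, 'c'), add 'cccc' as idx 6
Step 7: w='b' (idx 2), end of input -> output (2, '')


Encoded: [(0, 'c'), (0, 'b'), (1, 'c'), (3, 'c'), (2, 'b'), (4, 'c'), (2, '')]


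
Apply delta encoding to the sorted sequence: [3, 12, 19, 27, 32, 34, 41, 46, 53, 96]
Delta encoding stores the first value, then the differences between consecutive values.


First value: 3
Deltas:
  12 - 3 = 9
  19 - 12 = 7
  27 - 19 = 8
  32 - 27 = 5
  34 - 32 = 2
  41 - 34 = 7
  46 - 41 = 5
  53 - 46 = 7
  96 - 53 = 43


Delta encoded: [3, 9, 7, 8, 5, 2, 7, 5, 7, 43]


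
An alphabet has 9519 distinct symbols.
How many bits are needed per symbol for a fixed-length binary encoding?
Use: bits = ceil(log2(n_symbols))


log2(9519) = 13.2166
Bracket: 2^13 = 8192 < 9519 <= 2^14 = 16384
So ceil(log2(9519)) = 14

bits = ceil(log2(9519)) = ceil(13.2166) = 14 bits


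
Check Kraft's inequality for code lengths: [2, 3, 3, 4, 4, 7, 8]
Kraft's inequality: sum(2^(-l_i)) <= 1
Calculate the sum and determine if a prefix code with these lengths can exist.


Sum = 2^(-2) + 2^(-3) + 2^(-3) + 2^(-4) + 2^(-4) + 2^(-7) + 2^(-8)
    = 0.25 + 0.125 + 0.125 + 0.0625 + 0.0625 + 0.0078125 + 0.00390625
    = 163/256 = 0.63671875
Since 0.63671875 <= 1, Kraft's inequality IS satisfied.
A prefix code with these lengths CAN exist.

Kraft sum = 0.63671875. Satisfied.


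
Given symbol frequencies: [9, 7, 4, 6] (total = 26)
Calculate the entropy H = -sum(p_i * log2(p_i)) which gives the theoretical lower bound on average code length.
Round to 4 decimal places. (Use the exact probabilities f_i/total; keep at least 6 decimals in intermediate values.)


Per-symbol terms -p_i * log2(p_i) with p_i = f_i/26:
  p = 9/26 = 0.346154: log2(p) = -1.530515, -p*log2(p) = 0.529794
  p = 7/26 = 0.269231: log2(p) = -1.893085, -p*log2(p) = 0.509677
  p = 4/26 = 0.153846: log2(p) = -2.700440, -p*log2(p) = 0.415452
  p = 6/26 = 0.230769: log2(p) = -2.115477, -p*log2(p) = 0.488187
H = 0.529794 + 0.509677 + 0.415452 + 0.488187 = 1.943110

H = 1.9431 bits/symbol


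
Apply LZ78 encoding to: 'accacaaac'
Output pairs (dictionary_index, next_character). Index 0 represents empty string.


LZ78 encoding steps:
Dictionary: {0: ''}
Step 1: w='' (idx 0), next='a' -> output (0, 'a'), add 'a' as idx 1
Step 2: w='' (idx 0), next='c' -> output (0, 'c'), add 'c' as idx 2
Step 3: w='c' (idx 2), next='a' -> output (2, 'a'), add 'ca' as idx 3
Step 4: w='ca' (idx 3), next='a' -> output (3, 'a'), add 'caa' as idx 4
Step 5: w='a' (idx 1), next='c' -> output (1, 'c'), add 'ac' as idx 5


Encoded: [(0, 'a'), (0, 'c'), (2, 'a'), (3, 'a'), (1, 'c')]


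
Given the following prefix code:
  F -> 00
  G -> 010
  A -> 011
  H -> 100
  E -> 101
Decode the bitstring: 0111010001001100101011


Decoding step by step:
Bits 011 -> A
Bits 101 -> E
Bits 00 -> F
Bits 010 -> G
Bits 011 -> A
Bits 00 -> F
Bits 101 -> E
Bits 011 -> A


Decoded message: AEFGAFEA


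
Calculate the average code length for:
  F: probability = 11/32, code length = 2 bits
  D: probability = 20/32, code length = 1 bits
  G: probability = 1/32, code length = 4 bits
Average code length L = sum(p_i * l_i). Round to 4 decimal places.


Weighted contributions p_i * l_i:
  F: (11/32) * 2 = 22/32
  D: (20/32) * 1 = 20/32
  G: (1/32) * 4 = 4/32
Sum = (22 + 20 + 4)/32 = 46/32

L = 46/32 = 1.4375 bits/symbol


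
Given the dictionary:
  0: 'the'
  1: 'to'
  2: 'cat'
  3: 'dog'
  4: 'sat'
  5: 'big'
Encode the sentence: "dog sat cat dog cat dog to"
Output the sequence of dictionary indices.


Look up each word in the dictionary:
  'dog' -> 3
  'sat' -> 4
  'cat' -> 2
  'dog' -> 3
  'cat' -> 2
  'dog' -> 3
  'to' -> 1

Encoded: [3, 4, 2, 3, 2, 3, 1]


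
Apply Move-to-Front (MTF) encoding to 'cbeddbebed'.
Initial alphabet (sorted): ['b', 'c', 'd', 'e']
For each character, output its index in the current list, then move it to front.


MTF encoding:
'c': index 1 in ['b', 'c', 'd', 'e'] -> ['c', 'b', 'd', 'e']
'b': index 1 in ['c', 'b', 'd', 'e'] -> ['b', 'c', 'd', 'e']
'e': index 3 in ['b', 'c', 'd', 'e'] -> ['e', 'b', 'c', 'd']
'd': index 3 in ['e', 'b', 'c', 'd'] -> ['d', 'e', 'b', 'c']
'd': index 0 in ['d', 'e', 'b', 'c'] -> ['d', 'e', 'b', 'c']
'b': index 2 in ['d', 'e', 'b', 'c'] -> ['b', 'd', 'e', 'c']
'e': index 2 in ['b', 'd', 'e', 'c'] -> ['e', 'b', 'd', 'c']
'b': index 1 in ['e', 'b', 'd', 'c'] -> ['b', 'e', 'd', 'c']
'e': index 1 in ['b', 'e', 'd', 'c'] -> ['e', 'b', 'd', 'c']
'd': index 2 in ['e', 'b', 'd', 'c'] -> ['d', 'e', 'b', 'c']


Output: [1, 1, 3, 3, 0, 2, 2, 1, 1, 2]


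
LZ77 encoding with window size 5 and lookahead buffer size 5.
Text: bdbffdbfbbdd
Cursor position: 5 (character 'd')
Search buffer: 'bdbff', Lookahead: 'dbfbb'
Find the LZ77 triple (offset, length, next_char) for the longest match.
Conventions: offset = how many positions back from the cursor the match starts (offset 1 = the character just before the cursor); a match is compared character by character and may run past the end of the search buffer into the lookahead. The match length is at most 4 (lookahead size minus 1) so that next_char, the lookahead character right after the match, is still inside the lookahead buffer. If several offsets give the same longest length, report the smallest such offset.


Try each offset into the search buffer:
  offset=1 (pos 4, char 'f'): match length 0
  offset=2 (pos 3, char 'f'): match length 0
  offset=3 (pos 2, char 'b'): match length 0
  offset=4 (pos 1, char 'd'): match length 3
  offset=5 (pos 0, char 'b'): match length 0
Longest match has length 3 at offset 4.
next_char = character at position 5 + 3 = 8 -> 'b'

Best match: offset=4, length=3 (matching 'dbf' starting at position 1)
LZ77 triple: (4, 3, 'b')


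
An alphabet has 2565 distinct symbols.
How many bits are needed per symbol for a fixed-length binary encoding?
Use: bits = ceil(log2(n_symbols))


log2(2565) = 11.3247
Bracket: 2^11 = 2048 < 2565 <= 2^12 = 4096
So ceil(log2(2565)) = 12

bits = ceil(log2(2565)) = ceil(11.3247) = 12 bits


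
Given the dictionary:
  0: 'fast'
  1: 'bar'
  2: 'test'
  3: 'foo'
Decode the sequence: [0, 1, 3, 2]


Look up each index in the dictionary:
  0 -> 'fast'
  1 -> 'bar'
  3 -> 'foo'
  2 -> 'test'

Decoded: "fast bar foo test"


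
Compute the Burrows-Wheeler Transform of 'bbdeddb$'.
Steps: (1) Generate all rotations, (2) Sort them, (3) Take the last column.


Rotations (sorted):
  0: $bbdeddb -> last char: b
  1: b$bbdedd -> last char: d
  2: bbdeddb$ -> last char: $
  3: bdeddb$b -> last char: b
  4: db$bbded -> last char: d
  5: ddb$bbde -> last char: e
  6: deddb$bb -> last char: b
  7: eddb$bbd -> last char: d


BWT = bd$bdebd


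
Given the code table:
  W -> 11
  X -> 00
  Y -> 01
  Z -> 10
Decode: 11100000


Decoding:
11 -> W
10 -> Z
00 -> X
00 -> X


Result: WZXX


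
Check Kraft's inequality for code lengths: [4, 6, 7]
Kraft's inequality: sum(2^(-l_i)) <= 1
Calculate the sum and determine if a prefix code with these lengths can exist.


Sum = 2^(-4) + 2^(-6) + 2^(-7)
    = 0.0625 + 0.015625 + 0.0078125
    = 11/128 = 0.0859375
Since 0.0859375 <= 1, Kraft's inequality IS satisfied.
A prefix code with these lengths CAN exist.

Kraft sum = 0.0859375. Satisfied.


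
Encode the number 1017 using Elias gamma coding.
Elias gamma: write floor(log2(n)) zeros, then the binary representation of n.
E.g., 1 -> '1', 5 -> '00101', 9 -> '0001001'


num_bits = floor(log2(1017)) + 1 = 10
leading_zeros = num_bits - 1 = 9
binary(1017) = 1111111001

Elias gamma(1017) = '000000000' + '1111111001' = 0000000001111111001 (19 bits)


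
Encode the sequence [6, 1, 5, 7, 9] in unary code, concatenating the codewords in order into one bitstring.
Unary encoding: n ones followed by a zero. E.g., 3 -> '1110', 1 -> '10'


Encode each number as n ones followed by a terminating 0:
  6 -> 1111110 (7 bits)
  1 -> 10 (2 bits)
  5 -> 111110 (6 bits)
  7 -> 11111110 (8 bits)
  9 -> 1111111110 (10 bits)
Total length = 7 + 2 + 6 + 8 + 10 = 33 bits.

Unary([6, 1, 5, 7, 9]) = 111111010111110111111101111111110 (33 bits)


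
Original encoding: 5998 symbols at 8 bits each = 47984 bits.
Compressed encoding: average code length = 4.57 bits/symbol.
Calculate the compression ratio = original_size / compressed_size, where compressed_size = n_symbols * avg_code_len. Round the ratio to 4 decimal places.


original_size = n_symbols * orig_bits = 5998 * 8 = 47984 bits
compressed_size = n_symbols * avg_code_len = 5998 * 4.57 = 27410.86 bits
ratio = original_size / compressed_size = 47984 / 27410.86 = 1.7505

Compression ratio = 1.7505


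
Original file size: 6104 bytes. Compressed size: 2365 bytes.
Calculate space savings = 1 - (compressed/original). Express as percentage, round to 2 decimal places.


ratio = compressed/original = 2365/6104 = 0.387451
savings = 1 - ratio = 1 - 0.387451 = 0.612549
as a percentage: 0.612549 * 100 = 61.25%

Space savings = 1 - 2365/6104 = 61.25%


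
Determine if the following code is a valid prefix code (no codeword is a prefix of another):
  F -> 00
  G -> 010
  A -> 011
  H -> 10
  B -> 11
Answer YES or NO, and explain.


Checking each pair (does one codeword prefix another?):
  F='00' vs G='010': no prefix
  F='00' vs A='011': no prefix
  F='00' vs H='10': no prefix
  F='00' vs B='11': no prefix
  G='010' vs F='00': no prefix
  G='010' vs A='011': no prefix
  G='010' vs H='10': no prefix
  G='010' vs B='11': no prefix
  A='011' vs F='00': no prefix
  A='011' vs G='010': no prefix
  A='011' vs H='10': no prefix
  A='011' vs B='11': no prefix
  H='10' vs F='00': no prefix
  H='10' vs G='010': no prefix
  H='10' vs A='011': no prefix
  H='10' vs B='11': no prefix
  B='11' vs F='00': no prefix
  B='11' vs G='010': no prefix
  B='11' vs A='011': no prefix
  B='11' vs H='10': no prefix
No violation found over all pairs.

YES -- this is a valid prefix code. No codeword is a prefix of any other codeword.


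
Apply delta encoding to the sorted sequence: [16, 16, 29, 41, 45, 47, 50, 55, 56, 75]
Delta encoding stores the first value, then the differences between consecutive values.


First value: 16
Deltas:
  16 - 16 = 0
  29 - 16 = 13
  41 - 29 = 12
  45 - 41 = 4
  47 - 45 = 2
  50 - 47 = 3
  55 - 50 = 5
  56 - 55 = 1
  75 - 56 = 19


Delta encoded: [16, 0, 13, 12, 4, 2, 3, 5, 1, 19]


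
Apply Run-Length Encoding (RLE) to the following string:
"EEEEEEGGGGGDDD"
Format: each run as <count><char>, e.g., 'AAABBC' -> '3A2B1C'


Scanning runs left to right:
  i=0: run of 'E' x 6 -> '6E'
  i=6: run of 'G' x 5 -> '5G'
  i=11: run of 'D' x 3 -> '3D'

RLE = 6E5G3D


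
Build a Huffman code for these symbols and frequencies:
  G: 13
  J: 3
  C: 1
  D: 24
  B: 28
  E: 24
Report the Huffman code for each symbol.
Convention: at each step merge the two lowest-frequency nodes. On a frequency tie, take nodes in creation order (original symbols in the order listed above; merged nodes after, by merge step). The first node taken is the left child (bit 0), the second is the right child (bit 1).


Huffman tree construction:
Step 1: Merge C(1) + J(3) = 4
Step 2: Merge (C+J)(4) + G(13) = 17
Step 3: Merge ((C+J)+G)(17) + D(24) = 41
Step 4: Merge E(24) + B(28) = 52
Step 5: Merge (((C+J)+G)+D)(41) + (E+B)(52) = 93
Read each symbol's code off the tree from the root (left child = 0, right child = 1).

Codes:
  G: 001 (length 3)
  J: 0001 (length 4)
  C: 0000 (length 4)
  D: 01 (length 2)
  B: 11 (length 2)
  E: 10 (length 2)
Average code length: 207/93 = 2.2258 bits/symbol


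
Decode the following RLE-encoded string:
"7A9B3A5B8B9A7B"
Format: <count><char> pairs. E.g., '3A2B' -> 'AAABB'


Expanding each <count><char> pair:
  7A -> 'AAAAAAA'
  9B -> 'BBBBBBBBB'
  3A -> 'AAA'
  5B -> 'BBBBB'
  8B -> 'BBBBBBBB'
  9A -> 'AAAAAAAAA'
  7B -> 'BBBBBBB'

Decoded = AAAAAAABBBBBBBBBAAABBBBBBBBBBBBBAAAAAAAAABBBBBBB
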